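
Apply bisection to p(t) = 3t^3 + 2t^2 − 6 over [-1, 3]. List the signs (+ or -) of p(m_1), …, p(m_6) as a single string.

m = 1, p(m) = -1 (−); new bracket [1, 3]
m = 2, p(m) = 26 (+); new bracket [1, 2]
m = 1.5, p(m) = 8.625 (+); new bracket [1, 1.5]
m = 1.25, p(m) = 2.9844 (+); new bracket [1, 1.25]
m = 1.125, p(m) = 0.8027 (+); new bracket [1, 1.125]
m = 1.0625, p(m) = -0.1438 (−); new bracket [1.0625, 1.125]

-++++-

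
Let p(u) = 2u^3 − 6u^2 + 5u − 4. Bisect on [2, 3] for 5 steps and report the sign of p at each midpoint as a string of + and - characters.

+-++-

m = 2.5, p(m) = 2.25 (+); new bracket [2, 2.5]
m = 2.25, p(m) = -0.34375 (−); new bracket [2.25, 2.5]
m = 2.375, p(m) = 0.824219 (+); new bracket [2.25, 2.375]
m = 2.3125, p(m) = 0.2095 (+); new bracket [2.25, 2.3125]
m = 2.28125, p(m) = -0.0746 (−); new bracket [2.28125, 2.3125]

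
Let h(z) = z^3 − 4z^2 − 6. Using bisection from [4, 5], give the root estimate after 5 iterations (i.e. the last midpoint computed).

m = 4.5, h(m) = 4.125 (+); new bracket [4, 4.5]
m = 4.25, h(m) = -1.484375 (−); new bracket [4.25, 4.5]
m = 4.375, h(m) = 1.177734 (+); new bracket [4.25, 4.375]
m = 4.3125, h(m) = -0.1882 (−); new bracket [4.3125, 4.375]
m = 4.34375, h(m) = 0.4859 (+); new bracket [4.3125, 4.34375]

4.34375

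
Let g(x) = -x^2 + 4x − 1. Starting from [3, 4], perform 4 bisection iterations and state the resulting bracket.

m = 3.5, g(m) = 0.75 (+); new bracket [3.5, 4]
m = 3.75, g(m) = -0.0625 (−); new bracket [3.5, 3.75]
m = 3.625, g(m) = 0.359375 (+); new bracket [3.625, 3.75]
m = 3.6875, g(m) = 0.1523 (+); new bracket [3.6875, 3.75]

[3.6875, 3.75]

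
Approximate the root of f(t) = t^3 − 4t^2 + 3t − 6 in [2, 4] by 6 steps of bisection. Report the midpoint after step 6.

3.65625

f(3) = -6 < 0, so the root lies in [3, 4]
f(3.5) = -1.625 < 0, so the root lies in [3.5, 4]
f(3.75) = 1.734375 > 0, so the root lies in [3.5, 3.75]
f(3.625) = -0.0527 < 0, so the root lies in [3.625, 3.75]
f(3.6875) = 0.8132 > 0, so the root lies in [3.625, 3.6875]
f(3.65625) = 0.3734 > 0, so the root lies in [3.625, 3.65625]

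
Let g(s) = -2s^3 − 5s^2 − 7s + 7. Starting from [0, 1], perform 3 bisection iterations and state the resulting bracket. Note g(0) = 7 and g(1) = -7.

[0.625, 0.75]

g(0.5) = 2 > 0, so the root lies in [0.5, 1]
g(0.75) = -1.90625 < 0, so the root lies in [0.5, 0.75]
g(0.625) = 0.183594 > 0, so the root lies in [0.625, 0.75]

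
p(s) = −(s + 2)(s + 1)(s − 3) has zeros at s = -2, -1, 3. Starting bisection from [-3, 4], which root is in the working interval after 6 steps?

s = 0.5 gives p = 9.375, positive; keep [0.5, 4]
s = 2.25 gives p = 10.359375, positive; keep [2.25, 4]
s = 3.125 gives p = -2.642578, negative; keep [2.25, 3.125]
s = 2.6875 gives p = 5.4016, positive; keep [2.6875, 3.125]
s = 2.90625 gives p = 1.7967, positive; keep [2.90625, 3.125]
s = 3.015625 gives p = -0.3147, negative; keep [2.90625, 3.015625]

3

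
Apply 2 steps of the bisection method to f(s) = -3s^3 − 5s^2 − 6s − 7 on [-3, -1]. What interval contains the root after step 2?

[-1.5, -1]

midpoint -2: f = 9 > 0 → [-2, -1]
midpoint -1.5: f = 0.875 > 0 → [-1.5, -1]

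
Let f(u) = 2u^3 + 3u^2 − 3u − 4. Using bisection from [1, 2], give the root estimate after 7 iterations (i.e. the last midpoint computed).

1.1796875

m = 1.5, f(m) = 5 (+); new bracket [1, 1.5]
m = 1.25, f(m) = 0.84375 (+); new bracket [1, 1.25]
m = 1.125, f(m) = -0.730469 (−); new bracket [1.125, 1.25]
m = 1.1875, f(m) = 0.0171 (+); new bracket [1.125, 1.1875]
m = 1.15625, f(m) = -0.3664 (−); new bracket [1.15625, 1.1875]
m = 1.171875, f(m) = -0.1771 (−); new bracket [1.171875, 1.1875]
m = 1.1796875, f(m) = -0.0806 (−); new bracket [1.1796875, 1.1875]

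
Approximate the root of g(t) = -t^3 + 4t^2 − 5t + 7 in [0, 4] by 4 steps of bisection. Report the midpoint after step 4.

3.25

t = 2 gives g = 5, positive; keep [2, 4]
t = 3 gives g = 1, positive; keep [3, 4]
t = 3.5 gives g = -4.375, negative; keep [3, 3.5]
t = 3.25 gives g = -1.3281, negative; keep [3, 3.25]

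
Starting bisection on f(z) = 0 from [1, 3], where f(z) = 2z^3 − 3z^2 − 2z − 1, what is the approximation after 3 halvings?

2.25

z = 2 gives f = -1, negative; keep [2, 3]
z = 2.5 gives f = 6.5, positive; keep [2, 2.5]
z = 2.25 gives f = 2.09375, positive; keep [2, 2.25]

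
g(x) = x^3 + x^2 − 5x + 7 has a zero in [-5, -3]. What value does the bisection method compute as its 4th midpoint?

-3.125

x = -4 gives g = -21, negative; keep [-4, -3]
x = -3.5 gives g = -6.125, negative; keep [-3.5, -3]
x = -3.25 gives g = -0.515625, negative; keep [-3.25, -3]
x = -3.125 gives g = 1.873, positive; keep [-3.25, -3.125]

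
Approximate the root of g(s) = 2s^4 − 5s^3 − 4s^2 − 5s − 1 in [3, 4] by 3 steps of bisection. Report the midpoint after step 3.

3.375

midpoint 3.5: g = 18.25 > 0 → [3, 3.5]
midpoint 3.25: g = -8.007812 < 0 → [3.25, 3.5]
midpoint 3.375: g = 3.838379 > 0 → [3.25, 3.375]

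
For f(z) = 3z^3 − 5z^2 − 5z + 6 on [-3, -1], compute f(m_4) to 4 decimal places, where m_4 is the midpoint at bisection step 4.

z = -2 gives f = -28, negative; keep [-2, -1]
z = -1.5 gives f = -7.875, negative; keep [-1.5, -1]
z = -1.25 gives f = -1.421875, negative; keep [-1.25, -1]
z = -1.125 gives f = 1.0254, positive; keep [-1.25, -1.125]

1.0254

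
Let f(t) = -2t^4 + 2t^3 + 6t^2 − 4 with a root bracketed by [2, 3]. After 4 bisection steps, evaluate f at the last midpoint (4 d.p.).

t = 2.5 gives f = -13.375, negative; keep [2, 2.5]
t = 2.25 gives f = -2.101562, negative; keep [2, 2.25]
t = 2.125 gives f = 1.503418, positive; keep [2.125, 2.25]
t = 2.1875 gives f = -0.1494, negative; keep [2.125, 2.1875]

-0.1494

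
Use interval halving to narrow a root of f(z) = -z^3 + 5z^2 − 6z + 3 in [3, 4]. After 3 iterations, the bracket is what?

f(3.5) = 0.375 > 0, so the root lies in [3.5, 4]
f(3.75) = -1.921875 < 0, so the root lies in [3.5, 3.75]
f(3.625) = -0.681641 < 0, so the root lies in [3.5, 3.625]

[3.5, 3.625]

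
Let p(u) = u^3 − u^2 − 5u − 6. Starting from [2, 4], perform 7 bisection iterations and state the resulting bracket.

[3.171875, 3.1875]

u = 3 gives p = -3, negative; keep [3, 4]
u = 3.5 gives p = 7.125, positive; keep [3, 3.5]
u = 3.25 gives p = 1.515625, positive; keep [3, 3.25]
u = 3.125 gives p = -0.873, negative; keep [3.125, 3.25]
u = 3.1875 gives p = 0.2878, positive; keep [3.125, 3.1875]
u = 3.15625 gives p = -0.3009, negative; keep [3.15625, 3.1875]
u = 3.171875 gives p = -0.0086, negative; keep [3.171875, 3.1875]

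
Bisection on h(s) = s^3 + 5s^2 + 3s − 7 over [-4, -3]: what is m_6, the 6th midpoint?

-3.640625

h(-3.5) = 0.875 > 0, so the root lies in [-4, -3.5]
h(-3.75) = -0.671875 < 0, so the root lies in [-3.75, -3.5]
h(-3.625) = 0.193359 > 0, so the root lies in [-3.75, -3.625]
h(-3.6875) = -0.2156 < 0, so the root lies in [-3.6875, -3.625]
h(-3.65625) = -0.0053 < 0, so the root lies in [-3.65625, -3.625]
h(-3.640625) = 0.0955 > 0, so the root lies in [-3.65625, -3.640625]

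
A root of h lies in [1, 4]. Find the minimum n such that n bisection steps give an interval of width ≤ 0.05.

Width after n steps is 3/2^n. Need 2^n ≥ 3/0.05 = 60.
2^5 = 32 < 60 ≤ 2^6 = 64, so n = 6.

6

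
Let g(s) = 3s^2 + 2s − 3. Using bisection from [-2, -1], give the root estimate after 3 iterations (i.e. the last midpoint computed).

m = -1.5, g(m) = 0.75 (+); new bracket [-1.5, -1]
m = -1.25, g(m) = -0.8125 (−); new bracket [-1.5, -1.25]
m = -1.375, g(m) = -0.078125 (−); new bracket [-1.5, -1.375]

-1.375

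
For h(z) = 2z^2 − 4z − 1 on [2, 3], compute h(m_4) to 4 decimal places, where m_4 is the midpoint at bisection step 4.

m = 2.5, h(m) = 1.5 (+); new bracket [2, 2.5]
m = 2.25, h(m) = 0.125 (+); new bracket [2, 2.25]
m = 2.125, h(m) = -0.46875 (−); new bracket [2.125, 2.25]
m = 2.1875, h(m) = -0.1797 (−); new bracket [2.1875, 2.25]

-0.1797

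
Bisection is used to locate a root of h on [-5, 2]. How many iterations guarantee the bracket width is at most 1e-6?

23

Width after n steps is 7/2^n. Need 2^n ≥ 7/1e-6 = 7000000.
2^22 = 4194304 < 7000000 ≤ 2^23 = 8388608, so n = 23.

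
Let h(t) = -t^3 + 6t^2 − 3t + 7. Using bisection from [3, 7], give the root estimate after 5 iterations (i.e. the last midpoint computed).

5.625

t = 5 gives h = 17, positive; keep [5, 7]
t = 6 gives h = -11, negative; keep [5, 6]
t = 5.5 gives h = 5.625, positive; keep [5.5, 6]
t = 5.75 gives h = -1.9844, negative; keep [5.5, 5.75]
t = 5.625 gives h = 1.9902, positive; keep [5.625, 5.75]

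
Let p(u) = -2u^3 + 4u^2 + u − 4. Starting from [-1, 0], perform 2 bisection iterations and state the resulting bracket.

[-1, -0.75]

m = -0.5, p(m) = -3.25 (−); new bracket [-1, -0.5]
m = -0.75, p(m) = -1.65625 (−); new bracket [-1, -0.75]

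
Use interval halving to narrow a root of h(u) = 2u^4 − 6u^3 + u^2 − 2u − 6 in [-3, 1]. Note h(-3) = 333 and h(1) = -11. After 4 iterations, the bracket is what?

[-1, -0.75]

h(-1) = 5 > 0, so the root lies in [-1, 1]
h(0) = -6 < 0, so the root lies in [-1, 0]
h(-0.5) = -3.875 < 0, so the root lies in [-1, -0.5]
h(-0.75) = -0.7734 < 0, so the root lies in [-1, -0.75]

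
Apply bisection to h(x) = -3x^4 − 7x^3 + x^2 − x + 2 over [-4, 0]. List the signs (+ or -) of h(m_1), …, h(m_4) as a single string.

+-+-

x = -2 gives h = 16, positive; keep [-4, -2]
x = -3 gives h = -40, negative; keep [-3, -2]
x = -2.5 gives h = 2.9375, positive; keep [-3, -2.5]
x = -2.75 gives h = -13.6836, negative; keep [-2.75, -2.5]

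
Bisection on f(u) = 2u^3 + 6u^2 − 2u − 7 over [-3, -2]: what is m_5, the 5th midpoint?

midpoint -2.5: f = 4.25 > 0 → [-3, -2.5]
midpoint -2.75: f = 2.28125 > 0 → [-3, -2.75]
midpoint -2.875: f = 0.816406 > 0 → [-3, -2.875]
midpoint -2.9375: f = -0.0464 < 0 → [-2.9375, -2.875]
midpoint -2.90625: f = 0.3962 > 0 → [-2.9375, -2.90625]

-2.90625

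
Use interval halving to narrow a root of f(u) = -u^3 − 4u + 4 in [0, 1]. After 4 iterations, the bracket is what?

f(0.5) = 1.875 > 0, so the root lies in [0.5, 1]
f(0.75) = 0.578125 > 0, so the root lies in [0.75, 1]
f(0.875) = -0.169922 < 0, so the root lies in [0.75, 0.875]
f(0.8125) = 0.2136 > 0, so the root lies in [0.8125, 0.875]

[0.8125, 0.875]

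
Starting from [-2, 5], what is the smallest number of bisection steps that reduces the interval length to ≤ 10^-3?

13

Width after n steps is 7/2^n. Need 2^n ≥ 7/10^-3 = 7000.
2^12 = 4096 < 7000 ≤ 2^13 = 8192, so n = 13.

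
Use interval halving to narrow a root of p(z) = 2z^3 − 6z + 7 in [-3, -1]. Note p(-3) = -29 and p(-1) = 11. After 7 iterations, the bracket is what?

m = -2, p(m) = 3 (+); new bracket [-3, -2]
m = -2.5, p(m) = -9.25 (−); new bracket [-2.5, -2]
m = -2.25, p(m) = -2.28125 (−); new bracket [-2.25, -2]
m = -2.125, p(m) = 0.5586 (+); new bracket [-2.25, -2.125]
m = -2.1875, p(m) = -0.8101 (−); new bracket [-2.1875, -2.125]
m = -2.15625, p(m) = -0.1131 (−); new bracket [-2.15625, -2.125]
m = -2.140625, p(m) = 0.2259 (+); new bracket [-2.15625, -2.140625]

[-2.15625, -2.140625]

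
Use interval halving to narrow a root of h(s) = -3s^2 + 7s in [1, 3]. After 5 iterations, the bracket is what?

midpoint 2: h = 2 > 0 → [2, 3]
midpoint 2.5: h = -1.25 < 0 → [2, 2.5]
midpoint 2.25: h = 0.5625 > 0 → [2.25, 2.5]
midpoint 2.375: h = -0.2969 < 0 → [2.25, 2.375]
midpoint 2.3125: h = 0.1445 > 0 → [2.3125, 2.375]

[2.3125, 2.375]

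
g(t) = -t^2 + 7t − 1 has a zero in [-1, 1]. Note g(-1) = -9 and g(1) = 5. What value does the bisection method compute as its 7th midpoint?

g(0) = -1 < 0, so the root lies in [0, 1]
g(0.5) = 2.25 > 0, so the root lies in [0, 0.5]
g(0.25) = 0.6875 > 0, so the root lies in [0, 0.25]
g(0.125) = -0.1406 < 0, so the root lies in [0.125, 0.25]
g(0.1875) = 0.2773 > 0, so the root lies in [0.125, 0.1875]
g(0.15625) = 0.0693 > 0, so the root lies in [0.125, 0.15625]
g(0.140625) = -0.0354 < 0, so the root lies in [0.140625, 0.15625]

0.140625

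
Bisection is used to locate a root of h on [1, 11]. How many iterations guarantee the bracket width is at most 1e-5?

Width after n steps is 10/2^n. Need 2^n ≥ 10/1e-5 = 1000000.
2^19 = 524288 < 1000000 ≤ 2^20 = 1048576, so n = 20.

20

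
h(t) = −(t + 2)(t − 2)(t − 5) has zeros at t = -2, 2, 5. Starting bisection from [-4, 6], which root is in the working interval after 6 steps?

midpoint 1: h = -12 < 0 → [-4, 1]
midpoint -1.5: h = -11.375 < 0 → [-4, -1.5]
midpoint -2.75: h = 27.609375 > 0 → [-2.75, -1.5]
midpoint -2.125: h = 3.6738 > 0 → [-2.125, -1.5]
midpoint -1.8125: h = -4.8699 < 0 → [-2.125, -1.8125]
midpoint -1.96875: h = -0.8643 < 0 → [-2.125, -1.96875]

-2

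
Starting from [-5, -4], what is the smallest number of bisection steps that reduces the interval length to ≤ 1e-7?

Width after n steps is 1/2^n. Need 2^n ≥ 1/1e-7 = 10000000.
2^23 = 8388608 < 10000000 ≤ 2^24 = 16777216, so n = 24.

24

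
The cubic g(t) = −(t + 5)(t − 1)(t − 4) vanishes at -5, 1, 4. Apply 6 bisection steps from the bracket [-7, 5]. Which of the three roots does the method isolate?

-5

g(-1) = -40 < 0, so the root lies in [-7, -1]
g(-4) = -40 < 0, so the root lies in [-7, -4]
g(-5.5) = 30.875 > 0, so the root lies in [-5.5, -4]
g(-4.75) = -12.5781 < 0, so the root lies in [-5.5, -4.75]
g(-5.125) = 6.9863 > 0, so the root lies in [-5.125, -4.75]
g(-4.9375) = -3.3167 < 0, so the root lies in [-5.125, -4.9375]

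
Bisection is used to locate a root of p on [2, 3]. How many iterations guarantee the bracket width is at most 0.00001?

Width after n steps is 1/2^n. Need 2^n ≥ 1/0.00001 = 100000.
2^16 = 65536 < 100000 ≤ 2^17 = 131072, so n = 17.

17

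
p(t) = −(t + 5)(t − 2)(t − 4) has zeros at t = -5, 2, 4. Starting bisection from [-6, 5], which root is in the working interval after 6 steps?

p(-0.5) = -50.625 < 0, so the root lies in [-6, -0.5]
p(-3.25) = -66.609375 < 0, so the root lies in [-6, -3.25]
p(-4.625) = -21.427734 < 0, so the root lies in [-6, -4.625]
p(-5.3125) = 21.2805 > 0, so the root lies in [-5.3125, -4.625]
p(-4.96875) = -1.9532 < 0, so the root lies in [-5.3125, -4.96875]
p(-5.140625) = 9.1786 > 0, so the root lies in [-5.140625, -4.96875]

-5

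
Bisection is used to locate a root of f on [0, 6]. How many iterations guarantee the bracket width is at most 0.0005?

14

Width after n steps is 6/2^n. Need 2^n ≥ 6/0.0005 = 12000.
2^13 = 8192 < 12000 ≤ 2^14 = 16384, so n = 14.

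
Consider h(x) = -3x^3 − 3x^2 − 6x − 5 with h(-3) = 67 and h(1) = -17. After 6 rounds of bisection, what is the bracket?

[-0.9375, -0.875]

h(-1) = 1 > 0, so the root lies in [-1, 1]
h(0) = -5 < 0, so the root lies in [-1, 0]
h(-0.5) = -2.375 < 0, so the root lies in [-1, -0.5]
h(-0.75) = -0.9219 < 0, so the root lies in [-1, -0.75]
h(-0.875) = -0.0371 < 0, so the root lies in [-1, -0.875]
h(-0.9375) = 0.4602 > 0, so the root lies in [-0.9375, -0.875]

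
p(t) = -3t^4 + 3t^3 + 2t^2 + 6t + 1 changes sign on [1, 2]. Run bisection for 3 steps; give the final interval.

m = 1.5, p(m) = 9.4375 (+); new bracket [1.5, 2]
m = 1.75, p(m) = 5.566406 (+); new bracket [1.75, 2]
m = 1.875, p(m) = 1.977783 (+); new bracket [1.875, 2]

[1.875, 2]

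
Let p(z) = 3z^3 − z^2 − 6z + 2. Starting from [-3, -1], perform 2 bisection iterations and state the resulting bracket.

[-1.5, -1]

midpoint -2: p = -14 < 0 → [-2, -1]
midpoint -1.5: p = -1.375 < 0 → [-1.5, -1]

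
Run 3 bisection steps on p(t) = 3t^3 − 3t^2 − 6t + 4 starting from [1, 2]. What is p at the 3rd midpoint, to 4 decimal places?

t = 1.5 gives p = -1.625, negative; keep [1.5, 2]
t = 1.75 gives p = 0.390625, positive; keep [1.5, 1.75]
t = 1.625 gives p = -0.798828, negative; keep [1.625, 1.75]

-0.7988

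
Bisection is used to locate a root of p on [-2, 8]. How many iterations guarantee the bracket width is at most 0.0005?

Width after n steps is 10/2^n. Need 2^n ≥ 10/0.0005 = 20000.
2^14 = 16384 < 20000 ≤ 2^15 = 32768, so n = 15.

15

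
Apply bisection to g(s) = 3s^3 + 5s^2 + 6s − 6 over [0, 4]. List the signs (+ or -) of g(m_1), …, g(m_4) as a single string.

++-+

midpoint 2: g = 50 > 0 → [0, 2]
midpoint 1: g = 8 > 0 → [0, 1]
midpoint 0.5: g = -1.375 < 0 → [0.5, 1]
midpoint 0.75: g = 2.5781 > 0 → [0.5, 0.75]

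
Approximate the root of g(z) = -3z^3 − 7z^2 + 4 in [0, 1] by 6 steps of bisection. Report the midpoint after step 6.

0.671875

z = 0.5 gives g = 1.875, positive; keep [0.5, 1]
z = 0.75 gives g = -1.203125, negative; keep [0.5, 0.75]
z = 0.625 gives g = 0.533203, positive; keep [0.625, 0.75]
z = 0.6875 gives g = -0.2834, negative; keep [0.625, 0.6875]
z = 0.65625 gives g = 0.1375, positive; keep [0.65625, 0.6875]
z = 0.671875 gives g = -0.0698, negative; keep [0.65625, 0.671875]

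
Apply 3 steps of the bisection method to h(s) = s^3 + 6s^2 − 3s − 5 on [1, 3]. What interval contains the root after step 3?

midpoint 2: h = 21 > 0 → [1, 2]
midpoint 1.5: h = 7.375 > 0 → [1, 1.5]
midpoint 1.25: h = 2.578125 > 0 → [1, 1.25]

[1, 1.25]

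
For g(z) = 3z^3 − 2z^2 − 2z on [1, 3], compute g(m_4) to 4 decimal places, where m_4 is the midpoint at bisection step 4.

g(2) = 12 > 0, so the root lies in [1, 2]
g(1.5) = 2.625 > 0, so the root lies in [1, 1.5]
g(1.25) = 0.234375 > 0, so the root lies in [1, 1.25]
g(1.125) = -0.5098 < 0, so the root lies in [1.125, 1.25]

-0.5098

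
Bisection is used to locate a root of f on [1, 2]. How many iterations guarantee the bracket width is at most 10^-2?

7

Width after n steps is 1/2^n. Need 2^n ≥ 1/10^-2 = 100.
2^6 = 64 < 100 ≤ 2^7 = 128, so n = 7.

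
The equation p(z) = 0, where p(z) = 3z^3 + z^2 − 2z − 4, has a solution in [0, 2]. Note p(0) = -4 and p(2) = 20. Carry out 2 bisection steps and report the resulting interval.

[1, 1.5]

midpoint 1: p = -2 < 0 → [1, 2]
midpoint 1.5: p = 5.375 > 0 → [1, 1.5]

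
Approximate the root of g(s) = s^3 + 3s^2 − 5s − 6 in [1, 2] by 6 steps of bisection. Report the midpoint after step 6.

midpoint 1.5: g = -3.375 < 0 → [1.5, 2]
midpoint 1.75: g = -0.203125 < 0 → [1.75, 2]
midpoint 1.875: g = 1.763672 > 0 → [1.75, 1.875]
midpoint 1.8125: g = 0.7473 > 0 → [1.75, 1.8125]
midpoint 1.78125: g = 0.2639 > 0 → [1.75, 1.78125]
midpoint 1.765625: g = 0.0284 > 0 → [1.75, 1.765625]

1.765625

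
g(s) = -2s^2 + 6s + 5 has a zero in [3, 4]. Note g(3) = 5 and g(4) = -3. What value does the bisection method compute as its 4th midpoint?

g(3.5) = 1.5 > 0, so the root lies in [3.5, 4]
g(3.75) = -0.625 < 0, so the root lies in [3.5, 3.75]
g(3.625) = 0.46875 > 0, so the root lies in [3.625, 3.75]
g(3.6875) = -0.0703 < 0, so the root lies in [3.625, 3.6875]

3.6875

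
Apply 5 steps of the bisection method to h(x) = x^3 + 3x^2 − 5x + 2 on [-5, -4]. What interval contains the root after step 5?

x = -4.5 gives h = -5.875, negative; keep [-4.5, -4]
x = -4.25 gives h = 0.671875, positive; keep [-4.5, -4.25]
x = -4.375 gives h = -2.443359, negative; keep [-4.375, -4.25]
x = -4.3125 gives h = -0.8469, negative; keep [-4.3125, -4.25]
x = -4.28125 gives h = -0.0779, negative; keep [-4.28125, -4.25]

[-4.28125, -4.25]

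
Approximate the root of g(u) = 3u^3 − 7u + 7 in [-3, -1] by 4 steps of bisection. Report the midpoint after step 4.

midpoint -2: g = -3 < 0 → [-2, -1]
midpoint -1.5: g = 7.375 > 0 → [-2, -1.5]
midpoint -1.75: g = 3.171875 > 0 → [-2, -1.75]
midpoint -1.875: g = 0.3496 > 0 → [-2, -1.875]

-1.875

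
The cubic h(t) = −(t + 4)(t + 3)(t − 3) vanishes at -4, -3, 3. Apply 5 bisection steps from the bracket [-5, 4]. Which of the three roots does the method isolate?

midpoint -0.5: h = 30.625 > 0 → [-0.5, 4]
midpoint 1.75: h = 34.140625 > 0 → [1.75, 4]
midpoint 2.875: h = 5.048828 > 0 → [2.875, 4]
midpoint 3.4375: h = -20.947 < 0 → [2.875, 3.4375]
midpoint 3.15625: h = -6.8837 < 0 → [2.875, 3.15625]

3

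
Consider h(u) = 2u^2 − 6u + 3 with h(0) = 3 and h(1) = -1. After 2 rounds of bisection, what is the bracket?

midpoint 0.5: h = 0.5 > 0 → [0.5, 1]
midpoint 0.75: h = -0.375 < 0 → [0.5, 0.75]

[0.5, 0.75]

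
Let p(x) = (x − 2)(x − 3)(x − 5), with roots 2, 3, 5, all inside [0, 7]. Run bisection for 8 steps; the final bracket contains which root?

5

p(3.5) = -1.125 < 0, so the root lies in [3.5, 7]
p(5.25) = 1.828125 > 0, so the root lies in [3.5, 5.25]
p(4.375) = -2.041016 < 0, so the root lies in [4.375, 5.25]
p(4.8125) = -0.9558 < 0, so the root lies in [4.8125, 5.25]
p(5.03125) = 0.1924 > 0, so the root lies in [4.8125, 5.03125]
p(4.921875) = -0.4387 < 0, so the root lies in [4.921875, 5.03125]
p(4.9765625) = -0.1379 < 0, so the root lies in [4.9765625, 5.03125]
p(5.00390625) = 0.0235 > 0, so the root lies in [4.9765625, 5.00390625]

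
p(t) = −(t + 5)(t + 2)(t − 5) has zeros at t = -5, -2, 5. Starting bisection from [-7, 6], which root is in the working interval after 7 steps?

p(-0.5) = 37.125 > 0, so the root lies in [-0.5, 6]
p(2.75) = 82.828125 > 0, so the root lies in [2.75, 6]
p(4.375) = 37.353516 > 0, so the root lies in [4.375, 6]
p(5.1875) = -13.7292 < 0, so the root lies in [4.375, 5.1875]
p(4.78125) = 14.5095 > 0, so the root lies in [4.78125, 5.1875]
p(4.984375) = 1.0896 > 0, so the root lies in [4.984375, 5.1875]
p(5.0859375) = -6.1418 < 0, so the root lies in [4.984375, 5.0859375]

5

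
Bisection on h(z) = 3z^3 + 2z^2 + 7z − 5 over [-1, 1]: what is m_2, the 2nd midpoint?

z = 0 gives h = -5, negative; keep [0, 1]
z = 0.5 gives h = -0.625, negative; keep [0.5, 1]

0.5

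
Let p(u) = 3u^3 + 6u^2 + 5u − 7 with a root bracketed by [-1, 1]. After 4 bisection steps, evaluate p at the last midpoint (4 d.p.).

-0.7988

midpoint 0: p = -7 < 0 → [0, 1]
midpoint 0.5: p = -2.625 < 0 → [0.5, 1]
midpoint 0.75: p = 1.390625 > 0 → [0.5, 0.75]
midpoint 0.625: p = -0.7988 < 0 → [0.625, 0.75]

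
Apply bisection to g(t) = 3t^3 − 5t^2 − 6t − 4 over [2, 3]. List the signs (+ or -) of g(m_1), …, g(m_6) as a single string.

g(2.5) = -3.375 < 0, so the root lies in [2.5, 3]
g(2.75) = 4.078125 > 0, so the root lies in [2.5, 2.75]
g(2.625) = 0.060547 > 0, so the root lies in [2.5, 2.625]
g(2.5625) = -1.7278 < 0, so the root lies in [2.5625, 2.625]
g(2.59375) = -0.8515 < 0, so the root lies in [2.59375, 2.625]
g(2.609375) = -0.4 < 0, so the root lies in [2.609375, 2.625]

-++---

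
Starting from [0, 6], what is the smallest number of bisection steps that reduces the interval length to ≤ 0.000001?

Width after n steps is 6/2^n. Need 2^n ≥ 6/0.000001 = 6000000.
2^22 = 4194304 < 6000000 ≤ 2^23 = 8388608, so n = 23.

23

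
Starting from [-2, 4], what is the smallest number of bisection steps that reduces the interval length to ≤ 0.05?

7

Width after n steps is 6/2^n. Need 2^n ≥ 6/0.05 = 120.
2^6 = 64 < 120 ≤ 2^7 = 128, so n = 7.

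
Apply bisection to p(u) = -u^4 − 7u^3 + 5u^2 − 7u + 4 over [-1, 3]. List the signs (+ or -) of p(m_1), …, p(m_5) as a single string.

midpoint 1: p = -6 < 0 → [-1, 1]
midpoint 0: p = 4 > 0 → [0, 1]
midpoint 0.5: p = 0.8125 > 0 → [0.5, 1]
midpoint 0.75: p = -1.707 < 0 → [0.5, 0.75]
midpoint 0.625: p = -0.2834 < 0 → [0.5, 0.625]

-++--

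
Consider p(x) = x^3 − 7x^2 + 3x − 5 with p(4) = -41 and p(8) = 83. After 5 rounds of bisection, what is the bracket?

m = 6, p(m) = -23 (−); new bracket [6, 8]
m = 7, p(m) = 16 (+); new bracket [6, 7]
m = 6.5, p(m) = -6.625 (−); new bracket [6.5, 7]
m = 6.75, p(m) = 3.8594 (+); new bracket [6.5, 6.75]
m = 6.625, p(m) = -1.584 (−); new bracket [6.625, 6.75]

[6.625, 6.75]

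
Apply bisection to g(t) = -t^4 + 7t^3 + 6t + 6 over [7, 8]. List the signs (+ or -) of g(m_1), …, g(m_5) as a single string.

t = 7.5 gives g = -159.9375, negative; keep [7, 7.5]
t = 7.25 gives g = -45.769531, negative; keep [7, 7.25]
t = 7.125 gives g = 3.536865, positive; keep [7.125, 7.25]
t = 7.1875 gives g = -20.4951, negative; keep [7.125, 7.1875]
t = 7.15625 gives g = -8.3258, negative; keep [7.125, 7.15625]

--+--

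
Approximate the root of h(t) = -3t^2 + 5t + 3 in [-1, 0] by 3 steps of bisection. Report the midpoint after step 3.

h(-0.5) = -0.25 < 0, so the root lies in [-0.5, 0]
h(-0.25) = 1.5625 > 0, so the root lies in [-0.5, -0.25]
h(-0.375) = 0.703125 > 0, so the root lies in [-0.5, -0.375]

-0.375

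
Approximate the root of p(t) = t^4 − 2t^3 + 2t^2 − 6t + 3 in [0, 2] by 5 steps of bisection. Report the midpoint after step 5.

0.5625

t = 1 gives p = -2, negative; keep [0, 1]
t = 0.5 gives p = 0.3125, positive; keep [0.5, 1]
t = 0.75 gives p = -0.902344, negative; keep [0.5, 0.75]
t = 0.625 gives p = -0.3044, negative; keep [0.5, 0.625]
t = 0.5625 gives p = 0.002, positive; keep [0.5625, 0.625]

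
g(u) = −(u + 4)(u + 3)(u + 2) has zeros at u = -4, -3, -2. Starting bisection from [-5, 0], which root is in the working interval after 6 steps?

-2

g(-2.5) = 0.375 > 0, so the root lies in [-2.5, 0]
g(-1.25) = -3.609375 < 0, so the root lies in [-2.5, -1.25]
g(-1.875) = -0.298828 < 0, so the root lies in [-2.5, -1.875]
g(-2.1875) = 0.2761 > 0, so the root lies in [-2.1875, -1.875]
g(-2.03125) = 0.0596 > 0, so the root lies in [-2.03125, -1.875]
g(-1.953125) = -0.1004 < 0, so the root lies in [-2.03125, -1.953125]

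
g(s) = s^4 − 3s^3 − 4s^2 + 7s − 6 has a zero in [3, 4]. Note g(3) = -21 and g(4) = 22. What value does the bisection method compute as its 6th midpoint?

s = 3.5 gives g = -9.0625, negative; keep [3.5, 4]
s = 3.75 gives g = 3.550781, positive; keep [3.5, 3.75]
s = 3.625 gives g = -3.415771, negative; keep [3.625, 3.75]
s = 3.6875 gives g = -0.1059, negative; keep [3.6875, 3.75]
s = 3.71875 gives g = 1.678, positive; keep [3.6875, 3.71875]
s = 3.703125 gives g = 0.775, positive; keep [3.6875, 3.703125]

3.703125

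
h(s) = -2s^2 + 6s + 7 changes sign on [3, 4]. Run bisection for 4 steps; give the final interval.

[3.875, 3.9375]

h(3.5) = 3.5 > 0, so the root lies in [3.5, 4]
h(3.75) = 1.375 > 0, so the root lies in [3.75, 4]
h(3.875) = 0.21875 > 0, so the root lies in [3.875, 4]
h(3.9375) = -0.3828 < 0, so the root lies in [3.875, 3.9375]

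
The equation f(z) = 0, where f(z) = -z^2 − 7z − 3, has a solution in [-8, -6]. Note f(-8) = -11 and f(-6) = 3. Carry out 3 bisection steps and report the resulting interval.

[-6.75, -6.5]

m = -7, f(m) = -3 (−); new bracket [-7, -6]
m = -6.5, f(m) = 0.25 (+); new bracket [-7, -6.5]
m = -6.75, f(m) = -1.3125 (−); new bracket [-6.75, -6.5]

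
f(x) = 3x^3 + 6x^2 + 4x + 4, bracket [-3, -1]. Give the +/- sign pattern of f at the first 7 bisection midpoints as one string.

-+-+-++

f(-2) = -4 < 0, so the root lies in [-2, -1]
f(-1.5) = 1.375 > 0, so the root lies in [-2, -1.5]
f(-1.75) = -0.703125 < 0, so the root lies in [-1.75, -1.5]
f(-1.625) = 0.4707 > 0, so the root lies in [-1.75, -1.625]
f(-1.6875) = -0.0803 < 0, so the root lies in [-1.6875, -1.625]
f(-1.65625) = 0.2039 > 0, so the root lies in [-1.6875, -1.65625]
f(-1.671875) = 0.064 > 0, so the root lies in [-1.6875, -1.671875]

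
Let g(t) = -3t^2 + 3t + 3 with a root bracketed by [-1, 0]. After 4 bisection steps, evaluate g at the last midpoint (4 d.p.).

0.3633

t = -0.5 gives g = 0.75, positive; keep [-1, -0.5]
t = -0.75 gives g = -0.9375, negative; keep [-0.75, -0.5]
t = -0.625 gives g = -0.046875, negative; keep [-0.625, -0.5]
t = -0.5625 gives g = 0.3633, positive; keep [-0.625, -0.5625]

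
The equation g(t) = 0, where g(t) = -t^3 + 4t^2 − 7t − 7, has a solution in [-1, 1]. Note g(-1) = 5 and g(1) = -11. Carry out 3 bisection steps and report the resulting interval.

[-0.75, -0.5]

t = 0 gives g = -7, negative; keep [-1, 0]
t = -0.5 gives g = -2.375, negative; keep [-1, -0.5]
t = -0.75 gives g = 0.921875, positive; keep [-0.75, -0.5]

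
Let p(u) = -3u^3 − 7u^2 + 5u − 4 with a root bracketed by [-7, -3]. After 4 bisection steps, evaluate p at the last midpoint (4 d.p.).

u = -5 gives p = 171, positive; keep [-5, -3]
u = -4 gives p = 56, positive; keep [-4, -3]
u = -3.5 gives p = 21.375, positive; keep [-3.5, -3]
u = -3.25 gives p = 8.7969, positive; keep [-3.25, -3]

8.7969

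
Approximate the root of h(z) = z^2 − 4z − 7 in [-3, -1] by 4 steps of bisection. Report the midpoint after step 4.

m = -2, h(m) = 5 (+); new bracket [-2, -1]
m = -1.5, h(m) = 1.25 (+); new bracket [-1.5, -1]
m = -1.25, h(m) = -0.4375 (−); new bracket [-1.5, -1.25]
m = -1.375, h(m) = 0.3906 (+); new bracket [-1.375, -1.25]

-1.375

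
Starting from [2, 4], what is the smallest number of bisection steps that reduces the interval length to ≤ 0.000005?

19

Width after n steps is 2/2^n. Need 2^n ≥ 2/0.000005 = 400000.
2^18 = 262144 < 400000 ≤ 2^19 = 524288, so n = 19.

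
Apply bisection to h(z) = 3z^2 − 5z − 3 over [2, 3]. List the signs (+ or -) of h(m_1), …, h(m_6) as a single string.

++-+++

m = 2.5, h(m) = 3.25 (+); new bracket [2, 2.5]
m = 2.25, h(m) = 0.9375 (+); new bracket [2, 2.25]
m = 2.125, h(m) = -0.078125 (−); new bracket [2.125, 2.25]
m = 2.1875, h(m) = 0.418 (+); new bracket [2.125, 2.1875]
m = 2.15625, h(m) = 0.167 (+); new bracket [2.125, 2.15625]
m = 2.140625, h(m) = 0.0437 (+); new bracket [2.125, 2.140625]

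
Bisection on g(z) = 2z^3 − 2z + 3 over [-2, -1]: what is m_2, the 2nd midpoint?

-1.25

midpoint -1.5: g = -0.75 < 0 → [-1.5, -1]
midpoint -1.25: g = 1.59375 > 0 → [-1.5, -1.25]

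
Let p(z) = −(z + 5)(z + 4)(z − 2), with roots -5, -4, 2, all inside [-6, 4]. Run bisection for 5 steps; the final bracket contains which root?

m = -1, p(m) = 36 (+); new bracket [-1, 4]
m = 1.5, p(m) = 17.875 (+); new bracket [1.5, 4]
m = 2.75, p(m) = -39.234375 (−); new bracket [1.5, 2.75]
m = 2.125, p(m) = -5.4551 (−); new bracket [1.5, 2.125]
m = 1.8125, p(m) = 7.4246 (+); new bracket [1.8125, 2.125]

2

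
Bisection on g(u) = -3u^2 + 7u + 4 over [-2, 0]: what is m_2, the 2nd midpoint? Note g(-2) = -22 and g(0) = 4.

-0.5

m = -1, g(m) = -6 (−); new bracket [-1, 0]
m = -0.5, g(m) = -0.25 (−); new bracket [-0.5, 0]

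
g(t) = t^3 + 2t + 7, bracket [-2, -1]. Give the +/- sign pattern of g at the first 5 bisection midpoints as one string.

g(-1.5) = 0.625 > 0, so the root lies in [-2, -1.5]
g(-1.75) = -1.859375 < 0, so the root lies in [-1.75, -1.5]
g(-1.625) = -0.541016 < 0, so the root lies in [-1.625, -1.5]
g(-1.5625) = 0.0603 > 0, so the root lies in [-1.625, -1.5625]
g(-1.59375) = -0.2357 < 0, so the root lies in [-1.59375, -1.5625]

+--+-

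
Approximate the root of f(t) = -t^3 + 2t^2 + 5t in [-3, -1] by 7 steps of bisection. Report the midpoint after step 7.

-1.453125

midpoint -2: f = 6 > 0 → [-2, -1]
midpoint -1.5: f = 0.375 > 0 → [-1.5, -1]
midpoint -1.25: f = -1.171875 < 0 → [-1.5, -1.25]
midpoint -1.375: f = -0.4941 < 0 → [-1.5, -1.375]
midpoint -1.4375: f = -0.0842 < 0 → [-1.5, -1.4375]
midpoint -1.46875: f = 0.1391 > 0 → [-1.46875, -1.4375]
midpoint -1.453125: f = 0.0259 > 0 → [-1.453125, -1.4375]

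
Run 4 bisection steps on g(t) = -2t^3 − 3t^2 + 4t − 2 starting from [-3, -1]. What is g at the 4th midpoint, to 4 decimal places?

m = -2, g(m) = -6 (−); new bracket [-3, -2]
m = -2.5, g(m) = 0.5 (+); new bracket [-2.5, -2]
m = -2.25, g(m) = -3.40625 (−); new bracket [-2.5, -2.25]
m = -2.375, g(m) = -1.6289 (−); new bracket [-2.5, -2.375]

-1.6289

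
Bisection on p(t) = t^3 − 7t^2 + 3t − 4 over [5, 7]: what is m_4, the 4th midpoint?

6.625

p(6) = -22 < 0, so the root lies in [6, 7]
p(6.5) = -5.625 < 0, so the root lies in [6.5, 7]
p(6.75) = 4.859375 > 0, so the root lies in [6.5, 6.75]
p(6.625) = -0.584 < 0, so the root lies in [6.625, 6.75]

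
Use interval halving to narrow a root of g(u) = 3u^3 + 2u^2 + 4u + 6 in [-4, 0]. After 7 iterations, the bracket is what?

u = -2 gives g = -18, negative; keep [-2, 0]
u = -1 gives g = 1, positive; keep [-2, -1]
u = -1.5 gives g = -5.625, negative; keep [-1.5, -1]
u = -1.25 gives g = -1.7344, negative; keep [-1.25, -1]
u = -1.125 gives g = -0.2402, negative; keep [-1.125, -1]
u = -1.0625 gives g = 0.4094, positive; keep [-1.125, -1.0625]
u = -1.09375 gives g = 0.0923, positive; keep [-1.125, -1.09375]

[-1.125, -1.09375]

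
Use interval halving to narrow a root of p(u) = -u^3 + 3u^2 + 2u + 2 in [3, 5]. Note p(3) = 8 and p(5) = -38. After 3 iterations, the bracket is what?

[3.5, 3.75]

midpoint 4: p = -6 < 0 → [3, 4]
midpoint 3.5: p = 2.875 > 0 → [3.5, 4]
midpoint 3.75: p = -1.046875 < 0 → [3.5, 3.75]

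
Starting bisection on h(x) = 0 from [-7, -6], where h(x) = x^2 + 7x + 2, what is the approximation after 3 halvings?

-6.625

m = -6.5, h(m) = -1.25 (−); new bracket [-7, -6.5]
m = -6.75, h(m) = 0.3125 (+); new bracket [-6.75, -6.5]
m = -6.625, h(m) = -0.484375 (−); new bracket [-6.75, -6.625]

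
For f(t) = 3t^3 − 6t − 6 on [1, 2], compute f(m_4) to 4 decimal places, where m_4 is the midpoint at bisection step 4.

midpoint 1.5: f = -4.875 < 0 → [1.5, 2]
midpoint 1.75: f = -0.421875 < 0 → [1.75, 2]
midpoint 1.875: f = 2.525391 > 0 → [1.75, 1.875]
midpoint 1.8125: f = 0.988 > 0 → [1.75, 1.8125]

0.9880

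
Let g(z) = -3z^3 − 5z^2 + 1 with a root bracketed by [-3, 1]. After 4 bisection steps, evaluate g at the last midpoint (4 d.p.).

1.7656

z = -1 gives g = -1, negative; keep [-3, -1]
z = -2 gives g = 5, positive; keep [-2, -1]
z = -1.5 gives g = -0.125, negative; keep [-2, -1.5]
z = -1.75 gives g = 1.7656, positive; keep [-1.75, -1.5]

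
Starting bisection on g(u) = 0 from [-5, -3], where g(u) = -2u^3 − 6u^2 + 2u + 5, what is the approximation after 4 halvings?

g(-4) = 29 > 0, so the root lies in [-4, -3]
g(-3.5) = 10.25 > 0, so the root lies in [-3.5, -3]
g(-3.25) = 3.78125 > 0, so the root lies in [-3.25, -3]
g(-3.125) = 1.1914 > 0, so the root lies in [-3.125, -3]

-3.125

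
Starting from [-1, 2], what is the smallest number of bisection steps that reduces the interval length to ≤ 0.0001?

15

Width after n steps is 3/2^n. Need 2^n ≥ 3/0.0001 = 30000.
2^14 = 16384 < 30000 ≤ 2^15 = 32768, so n = 15.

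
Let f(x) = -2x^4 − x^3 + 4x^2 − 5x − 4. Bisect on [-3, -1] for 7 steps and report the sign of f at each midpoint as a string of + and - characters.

-+++-++

m = -2, f(m) = -2 (−); new bracket [-2, -1]
m = -1.5, f(m) = 5.75 (+); new bracket [-2, -1.5]
m = -1.75, f(m) = 3.601562 (+); new bracket [-2, -1.75]
m = -1.875, f(m) = 1.3101 (+); new bracket [-2, -1.875]
m = -1.9375, f(m) = -0.2073 (−); new bracket [-1.9375, -1.875]
m = -1.90625, f(m) = 0.5845 (+); new bracket [-1.9375, -1.90625]
m = -1.921875, f(m) = 0.197 (+); new bracket [-1.9375, -1.921875]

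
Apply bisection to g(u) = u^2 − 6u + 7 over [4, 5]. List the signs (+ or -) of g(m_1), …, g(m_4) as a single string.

g(4.5) = 0.25 > 0, so the root lies in [4, 4.5]
g(4.25) = -0.4375 < 0, so the root lies in [4.25, 4.5]
g(4.375) = -0.109375 < 0, so the root lies in [4.375, 4.5]
g(4.4375) = 0.0664 > 0, so the root lies in [4.375, 4.4375]

+--+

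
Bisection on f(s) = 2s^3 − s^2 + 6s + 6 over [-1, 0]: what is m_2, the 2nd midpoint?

-0.75

midpoint -0.5: f = 2.5 > 0 → [-1, -0.5]
midpoint -0.75: f = 0.09375 > 0 → [-1, -0.75]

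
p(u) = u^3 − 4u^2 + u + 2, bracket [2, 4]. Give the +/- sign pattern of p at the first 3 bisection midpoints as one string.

p(3) = -4 < 0, so the root lies in [3, 4]
p(3.5) = -0.625 < 0, so the root lies in [3.5, 4]
p(3.75) = 2.234375 > 0, so the root lies in [3.5, 3.75]

--+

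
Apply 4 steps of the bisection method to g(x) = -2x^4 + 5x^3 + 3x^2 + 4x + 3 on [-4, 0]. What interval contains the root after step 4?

[-0.75, -0.5]

g(-2) = -65 < 0, so the root lies in [-2, 0]
g(-1) = -5 < 0, so the root lies in [-1, 0]
g(-0.5) = 1 > 0, so the root lies in [-1, -0.5]
g(-0.75) = -1.0547 < 0, so the root lies in [-0.75, -0.5]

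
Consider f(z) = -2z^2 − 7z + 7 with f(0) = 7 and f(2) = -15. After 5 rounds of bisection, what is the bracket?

[0.75, 0.8125]

midpoint 1: f = -2 < 0 → [0, 1]
midpoint 0.5: f = 3 > 0 → [0.5, 1]
midpoint 0.75: f = 0.625 > 0 → [0.75, 1]
midpoint 0.875: f = -0.6562 < 0 → [0.75, 0.875]
midpoint 0.8125: f = -0.0078 < 0 → [0.75, 0.8125]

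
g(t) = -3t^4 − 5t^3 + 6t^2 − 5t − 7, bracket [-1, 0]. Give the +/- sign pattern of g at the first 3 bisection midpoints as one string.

t = -0.5 gives g = -2.5625, negative; keep [-1, -0.5]
t = -0.75 gives g = 1.285156, positive; keep [-0.75, -0.5]
t = -0.625 gives g = -0.768311, negative; keep [-0.75, -0.625]

-+-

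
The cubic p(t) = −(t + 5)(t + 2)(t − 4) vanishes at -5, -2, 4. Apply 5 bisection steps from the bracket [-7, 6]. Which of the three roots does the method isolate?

4

midpoint -0.5: p = 30.375 > 0 → [-0.5, 6]
midpoint 2.75: p = 46.015625 > 0 → [2.75, 6]
midpoint 4.375: p = -22.412109 < 0 → [2.75, 4.375]
midpoint 3.5625: p = 20.8376 > 0 → [3.5625, 4.375]
midpoint 3.96875: p = 1.6729 > 0 → [3.96875, 4.375]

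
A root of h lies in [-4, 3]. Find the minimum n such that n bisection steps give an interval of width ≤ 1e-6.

Width after n steps is 7/2^n. Need 2^n ≥ 7/1e-6 = 7000000.
2^22 = 4194304 < 7000000 ≤ 2^23 = 8388608, so n = 23.

23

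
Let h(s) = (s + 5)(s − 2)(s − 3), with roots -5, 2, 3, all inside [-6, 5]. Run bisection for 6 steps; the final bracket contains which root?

-5

h(-0.5) = 39.375 > 0, so the root lies in [-6, -0.5]
h(-3.25) = 57.421875 > 0, so the root lies in [-6, -3.25]
h(-4.625) = 18.943359 > 0, so the root lies in [-6, -4.625]
h(-5.3125) = -18.9954 < 0, so the root lies in [-5.3125, -4.625]
h(-4.96875) = 1.7354 > 0, so the root lies in [-5.3125, -4.96875]
h(-5.140625) = -8.1744 < 0, so the root lies in [-5.140625, -4.96875]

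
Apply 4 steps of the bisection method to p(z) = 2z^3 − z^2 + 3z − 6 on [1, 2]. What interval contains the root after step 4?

[1.1875, 1.25]

z = 1.5 gives p = 3, positive; keep [1, 1.5]
z = 1.25 gives p = 0.09375, positive; keep [1, 1.25]
z = 1.125 gives p = -1.042969, negative; keep [1.125, 1.25]
z = 1.1875 gives p = -0.4985, negative; keep [1.1875, 1.25]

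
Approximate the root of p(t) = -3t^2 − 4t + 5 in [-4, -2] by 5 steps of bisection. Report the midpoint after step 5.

midpoint -3: p = -10 < 0 → [-3, -2]
midpoint -2.5: p = -3.75 < 0 → [-2.5, -2]
midpoint -2.25: p = -1.1875 < 0 → [-2.25, -2]
midpoint -2.125: p = -0.0469 < 0 → [-2.125, -2]
midpoint -2.0625: p = 0.4883 > 0 → [-2.125, -2.0625]

-2.0625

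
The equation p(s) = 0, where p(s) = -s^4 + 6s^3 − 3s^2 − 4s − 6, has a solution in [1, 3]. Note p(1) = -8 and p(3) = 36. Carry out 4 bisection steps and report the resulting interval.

[1.625, 1.75]

m = 2, p(m) = 6 (+); new bracket [1, 2]
m = 1.5, p(m) = -3.5625 (−); new bracket [1.5, 2]
m = 1.75, p(m) = 0.589844 (+); new bracket [1.5, 1.75]
m = 1.625, p(m) = -1.6487 (−); new bracket [1.625, 1.75]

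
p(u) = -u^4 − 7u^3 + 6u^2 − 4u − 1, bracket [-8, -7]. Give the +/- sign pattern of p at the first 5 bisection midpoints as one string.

midpoint -7.5: p = 155.5625 > 0 → [-8, -7.5]
midpoint -7.75: p = 41.261719 > 0 → [-8, -7.75]
midpoint -7.875: p = -24.732666 < 0 → [-7.875, -7.75]
midpoint -7.8125: p = 9.0307 > 0 → [-7.875, -7.8125]
midpoint -7.84375: p = -7.6572 < 0 → [-7.84375, -7.8125]

++-+-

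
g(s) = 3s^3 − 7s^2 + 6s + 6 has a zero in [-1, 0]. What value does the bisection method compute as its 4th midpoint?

-0.5625

m = -0.5, g(m) = 0.875 (+); new bracket [-1, -0.5]
m = -0.75, g(m) = -3.703125 (−); new bracket [-0.75, -0.5]
m = -0.625, g(m) = -1.216797 (−); new bracket [-0.625, -0.5]
m = -0.5625, g(m) = -0.1238 (−); new bracket [-0.5625, -0.5]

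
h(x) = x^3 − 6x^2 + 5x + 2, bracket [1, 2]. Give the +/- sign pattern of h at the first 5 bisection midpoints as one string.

-++--

x = 1.5 gives h = -0.625, negative; keep [1, 1.5]
x = 1.25 gives h = 0.828125, positive; keep [1.25, 1.5]
x = 1.375 gives h = 0.130859, positive; keep [1.375, 1.5]
x = 1.4375 gives h = -0.2405, negative; keep [1.375, 1.4375]
x = 1.40625 gives h = -0.0531, negative; keep [1.375, 1.40625]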